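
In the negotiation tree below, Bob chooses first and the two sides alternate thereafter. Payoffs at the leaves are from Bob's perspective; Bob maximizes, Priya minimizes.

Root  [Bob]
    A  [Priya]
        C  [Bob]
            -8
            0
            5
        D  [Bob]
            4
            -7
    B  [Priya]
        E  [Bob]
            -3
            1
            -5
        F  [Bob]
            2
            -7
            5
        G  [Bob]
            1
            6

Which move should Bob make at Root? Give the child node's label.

A

C (Bob): max(-8, 0, 5) = 5
D (Bob): max(4, -7) = 4
A (Priya): min(5, 4) = 4
E (Bob): max(-3, 1, -5) = 1
F (Bob): max(2, -7, 5) = 5
G (Bob): max(1, 6) = 6
B (Priya): min(1, 5, 6) = 1
Root (Bob): max(4, 1) = 4
Bob at Root wants the highest of {A=4, B=1}, so chooses A.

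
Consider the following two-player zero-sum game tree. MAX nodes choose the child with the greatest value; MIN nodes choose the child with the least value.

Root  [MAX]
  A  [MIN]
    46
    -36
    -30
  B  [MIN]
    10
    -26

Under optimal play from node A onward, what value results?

A (MIN): min(46, -36, -30) = -36

-36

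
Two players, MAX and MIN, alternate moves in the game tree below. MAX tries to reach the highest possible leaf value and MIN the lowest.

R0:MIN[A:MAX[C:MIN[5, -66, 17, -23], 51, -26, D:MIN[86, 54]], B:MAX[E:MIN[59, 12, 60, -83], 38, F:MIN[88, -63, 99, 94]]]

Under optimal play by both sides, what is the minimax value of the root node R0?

C (MIN): min(5, -66, 17, -23) = -66
D (MIN): min(86, 54) = 54
A (MAX): max(-66, 51, -26, 54) = 54
E (MIN): min(59, 12, 60, -83) = -83
F (MIN): min(88, -63, 99, 94) = -63
B (MAX): max(-83, 38, -63) = 38
R0 (MIN): min(54, 38) = 38

38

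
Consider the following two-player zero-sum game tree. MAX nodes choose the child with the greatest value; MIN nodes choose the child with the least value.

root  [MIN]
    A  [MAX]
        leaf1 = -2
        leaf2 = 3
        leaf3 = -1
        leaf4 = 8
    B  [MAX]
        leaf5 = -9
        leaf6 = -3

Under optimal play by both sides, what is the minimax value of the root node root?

A (MAX): max(-2, 3, -1, 8) = 8
B (MAX): max(-9, -3) = -3
root (MIN): min(8, -3) = -3

-3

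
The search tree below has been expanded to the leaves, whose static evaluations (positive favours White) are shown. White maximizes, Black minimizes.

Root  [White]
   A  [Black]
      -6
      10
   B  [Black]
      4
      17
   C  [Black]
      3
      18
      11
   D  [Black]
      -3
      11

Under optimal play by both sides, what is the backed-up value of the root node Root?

A (Black): min(-6, 10) = -6
B (Black): min(4, 17) = 4
C (Black): min(3, 18, 11) = 3
D (Black): min(-3, 11) = -3
Root (White): max(-6, 4, 3, -3) = 4

4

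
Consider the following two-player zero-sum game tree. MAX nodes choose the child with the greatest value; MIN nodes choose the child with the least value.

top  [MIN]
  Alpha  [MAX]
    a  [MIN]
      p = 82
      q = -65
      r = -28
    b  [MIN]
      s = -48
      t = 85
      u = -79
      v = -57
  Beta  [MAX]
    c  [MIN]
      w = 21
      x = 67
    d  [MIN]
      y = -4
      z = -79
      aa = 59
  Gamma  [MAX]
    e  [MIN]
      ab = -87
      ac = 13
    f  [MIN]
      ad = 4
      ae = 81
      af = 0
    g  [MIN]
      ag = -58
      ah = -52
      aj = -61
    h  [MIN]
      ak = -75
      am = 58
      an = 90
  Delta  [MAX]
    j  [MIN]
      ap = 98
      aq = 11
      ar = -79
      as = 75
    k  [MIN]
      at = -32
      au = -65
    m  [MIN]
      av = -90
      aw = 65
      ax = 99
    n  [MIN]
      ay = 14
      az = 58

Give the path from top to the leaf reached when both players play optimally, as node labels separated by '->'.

top -> Alpha -> a -> q

a (MIN): min(82, -65, -28) = -65
b (MIN): min(-48, 85, -79, -57) = -79
Alpha (MAX): max(-65, -79) = -65
c (MIN): min(21, 67) = 21
d (MIN): min(-4, -79, 59) = -79
Beta (MAX): max(21, -79) = 21
e (MIN): min(-87, 13) = -87
f (MIN): min(4, 81, 0) = 0
g (MIN): min(-58, -52, -61) = -61
h (MIN): min(-75, 58, 90) = -75
Gamma (MAX): max(-87, 0, -61, -75) = 0
j (MIN): min(98, 11, -79, 75) = -79
k (MIN): min(-32, -65) = -65
m (MIN): min(-90, 65, 99) = -90
n (MIN): min(14, 58) = 14
Delta (MAX): max(-79, -65, -90, 14) = 14
top (MIN): min(-65, 21, 0, 14) = -65
At top, MIN picks Alpha (lowest: -65).
At Alpha, MAX picks a (highest: -65).
At a, MIN picks q (lowest: -65).
Terminal value -65.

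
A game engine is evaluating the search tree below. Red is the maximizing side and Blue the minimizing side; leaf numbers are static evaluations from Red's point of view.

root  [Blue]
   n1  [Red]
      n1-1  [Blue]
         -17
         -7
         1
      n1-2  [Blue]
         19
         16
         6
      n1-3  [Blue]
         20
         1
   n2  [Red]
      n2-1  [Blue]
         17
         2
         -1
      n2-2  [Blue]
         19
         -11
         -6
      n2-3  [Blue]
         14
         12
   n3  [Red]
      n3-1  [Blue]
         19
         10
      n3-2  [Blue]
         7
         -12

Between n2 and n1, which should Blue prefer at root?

n2-1 (Blue): min(17, 2, -1) = -1
n2-2 (Blue): min(19, -11, -6) = -11
n2-3 (Blue): min(14, 12) = 12
n2 (Red): max(-1, -11, 12) = 12
n1-1 (Blue): min(-17, -7, 1) = -17
n1-2 (Blue): min(19, 16, 6) = 6
n1-3 (Blue): min(20, 1) = 1
n1 (Red): max(-17, 6, 1) = 6
Blue prefers the lower value; n2=12, n1=6. n1 is better since 6 < 12.

n1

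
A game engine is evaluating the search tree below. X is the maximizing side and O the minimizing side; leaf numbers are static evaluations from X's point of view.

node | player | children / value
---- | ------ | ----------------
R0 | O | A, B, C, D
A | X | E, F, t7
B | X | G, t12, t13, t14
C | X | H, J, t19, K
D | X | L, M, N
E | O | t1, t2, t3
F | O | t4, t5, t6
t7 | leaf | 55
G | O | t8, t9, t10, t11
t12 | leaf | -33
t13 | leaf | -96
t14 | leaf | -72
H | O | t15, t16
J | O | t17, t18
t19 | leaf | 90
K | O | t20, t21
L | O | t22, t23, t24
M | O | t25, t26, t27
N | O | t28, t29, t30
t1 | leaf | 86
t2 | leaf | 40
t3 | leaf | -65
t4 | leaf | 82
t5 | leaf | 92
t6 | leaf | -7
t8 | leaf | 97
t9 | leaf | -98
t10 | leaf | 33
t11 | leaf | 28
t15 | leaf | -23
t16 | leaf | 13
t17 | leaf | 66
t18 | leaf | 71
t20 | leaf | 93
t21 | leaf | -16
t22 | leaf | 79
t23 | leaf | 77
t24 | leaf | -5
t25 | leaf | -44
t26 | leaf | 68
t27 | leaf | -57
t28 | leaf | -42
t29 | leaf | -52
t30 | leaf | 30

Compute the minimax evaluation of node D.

-5

L (O): min(79, 77, -5) = -5
M (O): min(-44, 68, -57) = -57
N (O): min(-42, -52, 30) = -52
D (X): max(-5, -57, -52) = -5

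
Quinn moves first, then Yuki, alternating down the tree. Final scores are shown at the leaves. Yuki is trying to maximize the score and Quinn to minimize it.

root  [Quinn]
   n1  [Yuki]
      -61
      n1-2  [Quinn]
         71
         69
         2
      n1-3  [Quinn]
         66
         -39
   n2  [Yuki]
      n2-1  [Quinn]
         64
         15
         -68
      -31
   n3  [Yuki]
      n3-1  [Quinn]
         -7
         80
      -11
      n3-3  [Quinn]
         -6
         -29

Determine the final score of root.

-31

n1-2 (Quinn): min(71, 69, 2) = 2
n1-3 (Quinn): min(66, -39) = -39
n1 (Yuki): max(-61, 2, -39) = 2
n2-1 (Quinn): min(64, 15, -68) = -68
n2 (Yuki): max(-68, -31) = -31
n3-1 (Quinn): min(-7, 80) = -7
n3-3 (Quinn): min(-6, -29) = -29
n3 (Yuki): max(-7, -11, -29) = -7
root (Quinn): min(2, -31, -7) = -31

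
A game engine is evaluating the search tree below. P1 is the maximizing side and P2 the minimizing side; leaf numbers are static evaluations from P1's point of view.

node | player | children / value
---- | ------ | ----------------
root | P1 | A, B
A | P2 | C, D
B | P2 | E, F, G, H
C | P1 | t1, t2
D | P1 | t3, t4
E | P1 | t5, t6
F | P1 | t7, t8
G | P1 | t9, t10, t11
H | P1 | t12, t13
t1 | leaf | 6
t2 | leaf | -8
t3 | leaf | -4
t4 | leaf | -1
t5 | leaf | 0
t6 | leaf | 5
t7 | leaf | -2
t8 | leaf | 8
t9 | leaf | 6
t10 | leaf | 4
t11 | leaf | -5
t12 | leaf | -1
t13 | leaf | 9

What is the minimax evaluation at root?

C (P1): max(6, -8) = 6
D (P1): max(-4, -1) = -1
A (P2): min(6, -1) = -1
E (P1): max(0, 5) = 5
F (P1): max(-2, 8) = 8
G (P1): max(6, 4, -5) = 6
H (P1): max(-1, 9) = 9
B (P2): min(5, 8, 6, 9) = 5
root (P1): max(-1, 5) = 5

5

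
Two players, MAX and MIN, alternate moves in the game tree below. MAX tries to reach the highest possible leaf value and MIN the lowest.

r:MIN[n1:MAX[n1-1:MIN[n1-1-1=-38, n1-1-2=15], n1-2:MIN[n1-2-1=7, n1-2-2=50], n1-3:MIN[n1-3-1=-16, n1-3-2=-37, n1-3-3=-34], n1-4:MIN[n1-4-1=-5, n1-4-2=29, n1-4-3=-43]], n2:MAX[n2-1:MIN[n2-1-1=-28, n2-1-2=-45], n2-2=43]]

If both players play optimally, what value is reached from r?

n1-1 (MIN): min(-38, 15) = -38
n1-2 (MIN): min(7, 50) = 7
n1-3 (MIN): min(-16, -37, -34) = -37
n1-4 (MIN): min(-5, 29, -43) = -43
n1 (MAX): max(-38, 7, -37, -43) = 7
n2-1 (MIN): min(-28, -45) = -45
n2 (MAX): max(-45, 43) = 43
r (MIN): min(7, 43) = 7

7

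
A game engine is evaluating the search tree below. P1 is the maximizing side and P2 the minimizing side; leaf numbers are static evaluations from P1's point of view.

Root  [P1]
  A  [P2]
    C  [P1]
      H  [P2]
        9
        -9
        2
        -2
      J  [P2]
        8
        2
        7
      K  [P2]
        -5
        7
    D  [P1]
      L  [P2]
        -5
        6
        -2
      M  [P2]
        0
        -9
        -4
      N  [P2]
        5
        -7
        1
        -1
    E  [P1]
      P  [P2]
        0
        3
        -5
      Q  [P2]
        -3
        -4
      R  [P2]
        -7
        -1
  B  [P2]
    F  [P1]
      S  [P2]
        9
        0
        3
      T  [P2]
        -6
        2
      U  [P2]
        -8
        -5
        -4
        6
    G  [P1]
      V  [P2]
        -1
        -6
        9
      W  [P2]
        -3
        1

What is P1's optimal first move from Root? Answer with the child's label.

H (P2): min(9, -9, 2, -2) = -9
J (P2): min(8, 2, 7) = 2
K (P2): min(-5, 7) = -5
C (P1): max(-9, 2, -5) = 2
L (P2): min(-5, 6, -2) = -5
M (P2): min(0, -9, -4) = -9
N (P2): min(5, -7, 1, -1) = -7
D (P1): max(-5, -9, -7) = -5
P (P2): min(0, 3, -5) = -5
Q (P2): min(-3, -4) = -4
R (P2): min(-7, -1) = -7
E (P1): max(-5, -4, -7) = -4
A (P2): min(2, -5, -4) = -5
S (P2): min(9, 0, 3) = 0
T (P2): min(-6, 2) = -6
U (P2): min(-8, -5, -4, 6) = -8
F (P1): max(0, -6, -8) = 0
V (P2): min(-1, -6, 9) = -6
W (P2): min(-3, 1) = -3
G (P1): max(-6, -3) = -3
B (P2): min(0, -3) = -3
Root (P1): max(-5, -3) = -3
P1 at Root wants the highest of {A=-5, B=-3}, so chooses B.

B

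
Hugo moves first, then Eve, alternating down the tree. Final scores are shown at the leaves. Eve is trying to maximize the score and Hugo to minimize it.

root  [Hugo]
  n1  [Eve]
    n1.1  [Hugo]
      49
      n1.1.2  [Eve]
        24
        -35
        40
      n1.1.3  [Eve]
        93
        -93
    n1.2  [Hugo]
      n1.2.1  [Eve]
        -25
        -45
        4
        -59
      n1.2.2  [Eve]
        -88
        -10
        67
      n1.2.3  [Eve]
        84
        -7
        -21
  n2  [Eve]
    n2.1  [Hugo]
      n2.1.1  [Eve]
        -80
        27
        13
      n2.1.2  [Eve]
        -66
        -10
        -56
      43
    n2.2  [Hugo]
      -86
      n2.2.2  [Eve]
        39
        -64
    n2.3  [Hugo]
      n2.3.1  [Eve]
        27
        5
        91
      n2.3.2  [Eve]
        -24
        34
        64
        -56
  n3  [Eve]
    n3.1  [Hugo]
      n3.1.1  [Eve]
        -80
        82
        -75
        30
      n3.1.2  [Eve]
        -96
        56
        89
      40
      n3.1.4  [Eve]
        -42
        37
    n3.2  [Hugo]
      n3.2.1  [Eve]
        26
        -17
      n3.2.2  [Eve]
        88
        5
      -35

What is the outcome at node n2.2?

-86

n2.2.2 (Eve): max(39, -64) = 39
n2.2 (Hugo): min(-86, 39) = -86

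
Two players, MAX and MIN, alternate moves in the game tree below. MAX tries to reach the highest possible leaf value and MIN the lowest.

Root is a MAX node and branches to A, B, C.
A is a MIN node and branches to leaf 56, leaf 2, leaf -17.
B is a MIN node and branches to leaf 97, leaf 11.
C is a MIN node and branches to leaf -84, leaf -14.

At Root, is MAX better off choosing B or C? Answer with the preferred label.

B (MIN): min(97, 11) = 11
C (MIN): min(-84, -14) = -84
MAX prefers the higher value; B=11, C=-84. B is better since 11 > -84.

B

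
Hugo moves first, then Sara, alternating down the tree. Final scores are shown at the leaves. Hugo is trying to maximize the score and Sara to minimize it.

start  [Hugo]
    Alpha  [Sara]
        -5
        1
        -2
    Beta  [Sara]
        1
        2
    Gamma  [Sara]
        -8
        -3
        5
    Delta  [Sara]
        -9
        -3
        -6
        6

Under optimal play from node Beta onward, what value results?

1

Beta (Sara): min(1, 2) = 1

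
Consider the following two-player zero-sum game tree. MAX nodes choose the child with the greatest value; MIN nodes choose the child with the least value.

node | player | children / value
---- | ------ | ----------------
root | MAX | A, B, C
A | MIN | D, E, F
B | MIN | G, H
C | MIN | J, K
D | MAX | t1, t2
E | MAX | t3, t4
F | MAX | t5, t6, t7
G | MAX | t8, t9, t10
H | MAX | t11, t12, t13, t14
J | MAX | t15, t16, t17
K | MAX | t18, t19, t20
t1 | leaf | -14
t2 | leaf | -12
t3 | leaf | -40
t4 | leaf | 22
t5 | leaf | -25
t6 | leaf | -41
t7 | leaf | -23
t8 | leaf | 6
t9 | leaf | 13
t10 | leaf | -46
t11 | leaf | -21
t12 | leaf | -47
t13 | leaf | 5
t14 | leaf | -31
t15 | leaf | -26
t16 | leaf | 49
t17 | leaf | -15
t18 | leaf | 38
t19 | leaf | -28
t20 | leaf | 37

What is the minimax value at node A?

-23

D (MAX): max(-14, -12) = -12
E (MAX): max(-40, 22) = 22
F (MAX): max(-25, -41, -23) = -23
A (MIN): min(-12, 22, -23) = -23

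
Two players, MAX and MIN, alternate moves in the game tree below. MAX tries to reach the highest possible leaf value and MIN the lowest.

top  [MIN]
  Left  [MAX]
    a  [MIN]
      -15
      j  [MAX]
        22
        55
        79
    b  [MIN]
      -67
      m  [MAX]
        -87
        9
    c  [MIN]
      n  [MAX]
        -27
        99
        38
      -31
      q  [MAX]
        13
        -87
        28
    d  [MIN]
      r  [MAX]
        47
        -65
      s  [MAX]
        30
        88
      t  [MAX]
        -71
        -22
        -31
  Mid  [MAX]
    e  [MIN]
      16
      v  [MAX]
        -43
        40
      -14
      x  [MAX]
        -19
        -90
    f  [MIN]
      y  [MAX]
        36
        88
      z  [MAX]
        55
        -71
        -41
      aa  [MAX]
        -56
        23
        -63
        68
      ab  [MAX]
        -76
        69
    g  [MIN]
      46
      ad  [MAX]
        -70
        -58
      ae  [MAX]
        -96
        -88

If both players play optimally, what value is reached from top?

-15

j (MAX): max(22, 55, 79) = 79
a (MIN): min(-15, 79) = -15
m (MAX): max(-87, 9) = 9
b (MIN): min(-67, 9) = -67
n (MAX): max(-27, 99, 38) = 99
q (MAX): max(13, -87, 28) = 28
c (MIN): min(99, -31, 28) = -31
r (MAX): max(47, -65) = 47
s (MAX): max(30, 88) = 88
t (MAX): max(-71, -22, -31) = -22
d (MIN): min(47, 88, -22) = -22
Left (MAX): max(-15, -67, -31, -22) = -15
v (MAX): max(-43, 40) = 40
x (MAX): max(-19, -90) = -19
e (MIN): min(16, 40, -14, -19) = -19
y (MAX): max(36, 88) = 88
z (MAX): max(55, -71, -41) = 55
aa (MAX): max(-56, 23, -63, 68) = 68
ab (MAX): max(-76, 69) = 69
f (MIN): min(88, 55, 68, 69) = 55
ad (MAX): max(-70, -58) = -58
ae (MAX): max(-96, -88) = -88
g (MIN): min(46, -58, -88) = -88
Mid (MAX): max(-19, 55, -88) = 55
top (MIN): min(-15, 55) = -15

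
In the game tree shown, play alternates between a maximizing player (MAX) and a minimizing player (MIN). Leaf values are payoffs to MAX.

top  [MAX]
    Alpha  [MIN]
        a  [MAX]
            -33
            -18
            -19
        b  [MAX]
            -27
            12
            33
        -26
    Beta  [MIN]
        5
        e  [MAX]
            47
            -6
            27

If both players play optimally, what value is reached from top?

a (MAX): max(-33, -18, -19) = -18
b (MAX): max(-27, 12, 33) = 33
Alpha (MIN): min(-18, 33, -26) = -26
e (MAX): max(47, -6, 27) = 47
Beta (MIN): min(5, 47) = 5
top (MAX): max(-26, 5) = 5

5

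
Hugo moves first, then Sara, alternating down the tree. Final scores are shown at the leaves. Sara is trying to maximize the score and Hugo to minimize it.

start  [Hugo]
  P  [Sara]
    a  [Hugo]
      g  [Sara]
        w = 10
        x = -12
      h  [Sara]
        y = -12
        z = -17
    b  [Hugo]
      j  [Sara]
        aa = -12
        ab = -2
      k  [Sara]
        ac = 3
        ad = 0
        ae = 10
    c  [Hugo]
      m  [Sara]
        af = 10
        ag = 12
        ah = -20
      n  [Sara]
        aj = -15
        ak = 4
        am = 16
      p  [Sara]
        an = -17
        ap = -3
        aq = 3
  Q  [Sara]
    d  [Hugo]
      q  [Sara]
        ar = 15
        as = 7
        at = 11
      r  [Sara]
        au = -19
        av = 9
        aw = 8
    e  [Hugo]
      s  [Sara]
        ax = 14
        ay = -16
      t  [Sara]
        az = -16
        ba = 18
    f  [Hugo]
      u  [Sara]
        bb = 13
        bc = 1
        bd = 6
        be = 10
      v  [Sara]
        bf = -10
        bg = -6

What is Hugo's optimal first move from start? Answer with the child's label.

P

g (Sara): max(10, -12) = 10
h (Sara): max(-12, -17) = -12
a (Hugo): min(10, -12) = -12
j (Sara): max(-12, -2) = -2
k (Sara): max(3, 0, 10) = 10
b (Hugo): min(-2, 10) = -2
m (Sara): max(10, 12, -20) = 12
n (Sara): max(-15, 4, 16) = 16
p (Sara): max(-17, -3, 3) = 3
c (Hugo): min(12, 16, 3) = 3
P (Sara): max(-12, -2, 3) = 3
q (Sara): max(15, 7, 11) = 15
r (Sara): max(-19, 9, 8) = 9
d (Hugo): min(15, 9) = 9
s (Sara): max(14, -16) = 14
t (Sara): max(-16, 18) = 18
e (Hugo): min(14, 18) = 14
u (Sara): max(13, 1, 6, 10) = 13
v (Sara): max(-10, -6) = -6
f (Hugo): min(13, -6) = -6
Q (Sara): max(9, 14, -6) = 14
start (Hugo): min(3, 14) = 3
Hugo at start wants the lowest of {P=3, Q=14}, so chooses P.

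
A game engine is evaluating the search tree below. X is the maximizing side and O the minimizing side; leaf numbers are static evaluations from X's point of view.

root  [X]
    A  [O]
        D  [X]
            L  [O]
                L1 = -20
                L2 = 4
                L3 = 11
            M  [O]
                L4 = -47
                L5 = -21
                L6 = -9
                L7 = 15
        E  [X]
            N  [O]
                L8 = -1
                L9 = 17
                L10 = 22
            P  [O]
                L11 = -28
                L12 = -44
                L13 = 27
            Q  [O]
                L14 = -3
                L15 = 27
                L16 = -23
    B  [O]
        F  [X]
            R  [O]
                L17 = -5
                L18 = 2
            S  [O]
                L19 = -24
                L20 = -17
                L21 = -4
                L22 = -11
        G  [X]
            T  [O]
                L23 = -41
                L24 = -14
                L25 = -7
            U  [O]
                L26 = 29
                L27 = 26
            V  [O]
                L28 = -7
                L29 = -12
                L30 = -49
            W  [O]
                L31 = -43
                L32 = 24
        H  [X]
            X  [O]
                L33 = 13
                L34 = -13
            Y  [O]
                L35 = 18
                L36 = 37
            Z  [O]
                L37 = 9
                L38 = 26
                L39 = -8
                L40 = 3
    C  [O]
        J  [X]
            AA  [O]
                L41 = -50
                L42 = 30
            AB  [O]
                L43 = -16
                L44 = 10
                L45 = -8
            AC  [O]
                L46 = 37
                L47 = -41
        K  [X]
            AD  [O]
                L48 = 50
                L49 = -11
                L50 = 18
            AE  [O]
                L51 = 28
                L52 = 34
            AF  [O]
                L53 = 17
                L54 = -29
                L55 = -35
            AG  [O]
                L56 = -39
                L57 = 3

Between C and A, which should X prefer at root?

C

AA (O): min(-50, 30) = -50
AB (O): min(-16, 10, -8) = -16
AC (O): min(37, -41) = -41
J (X): max(-50, -16, -41) = -16
AD (O): min(50, -11, 18) = -11
AE (O): min(28, 34) = 28
AF (O): min(17, -29, -35) = -35
AG (O): min(-39, 3) = -39
K (X): max(-11, 28, -35, -39) = 28
C (O): min(-16, 28) = -16
L (O): min(-20, 4, 11) = -20
M (O): min(-47, -21, -9, 15) = -47
D (X): max(-20, -47) = -20
N (O): min(-1, 17, 22) = -1
P (O): min(-28, -44, 27) = -44
Q (O): min(-3, 27, -23) = -23
E (X): max(-1, -44, -23) = -1
A (O): min(-20, -1) = -20
X prefers the higher value; C=-16, A=-20. C is better since -16 > -20.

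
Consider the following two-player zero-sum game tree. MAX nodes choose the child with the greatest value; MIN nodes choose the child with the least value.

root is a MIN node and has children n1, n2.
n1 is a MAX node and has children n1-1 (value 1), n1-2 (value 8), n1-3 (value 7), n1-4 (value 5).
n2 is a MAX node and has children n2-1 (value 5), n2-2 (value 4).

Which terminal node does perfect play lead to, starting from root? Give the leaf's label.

n1 (MAX): max(1, 8, 7, 5) = 8
n2 (MAX): max(5, 4) = 5
root (MIN): min(8, 5) = 5
At root, MIN picks n2 (lowest: 5).
At n2, MAX picks n2-1 (highest: 5).
Terminal value 5.

n2-1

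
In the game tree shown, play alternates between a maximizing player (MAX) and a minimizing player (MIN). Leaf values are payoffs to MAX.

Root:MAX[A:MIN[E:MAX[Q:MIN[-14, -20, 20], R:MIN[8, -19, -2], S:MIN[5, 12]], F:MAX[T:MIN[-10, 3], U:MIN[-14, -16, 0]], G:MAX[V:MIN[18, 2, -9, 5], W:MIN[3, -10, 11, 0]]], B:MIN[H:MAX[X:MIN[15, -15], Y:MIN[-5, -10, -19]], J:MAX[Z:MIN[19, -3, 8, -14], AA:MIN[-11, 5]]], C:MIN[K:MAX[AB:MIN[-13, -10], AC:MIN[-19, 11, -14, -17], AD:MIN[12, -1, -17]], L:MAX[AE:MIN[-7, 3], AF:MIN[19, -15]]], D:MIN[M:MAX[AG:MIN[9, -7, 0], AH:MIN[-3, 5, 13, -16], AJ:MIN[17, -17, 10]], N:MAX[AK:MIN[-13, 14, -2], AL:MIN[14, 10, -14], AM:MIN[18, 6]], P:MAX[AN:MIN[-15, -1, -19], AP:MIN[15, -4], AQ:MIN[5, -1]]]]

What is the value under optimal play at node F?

T (MIN): min(-10, 3) = -10
U (MIN): min(-14, -16, 0) = -16
F (MAX): max(-10, -16) = -10

-10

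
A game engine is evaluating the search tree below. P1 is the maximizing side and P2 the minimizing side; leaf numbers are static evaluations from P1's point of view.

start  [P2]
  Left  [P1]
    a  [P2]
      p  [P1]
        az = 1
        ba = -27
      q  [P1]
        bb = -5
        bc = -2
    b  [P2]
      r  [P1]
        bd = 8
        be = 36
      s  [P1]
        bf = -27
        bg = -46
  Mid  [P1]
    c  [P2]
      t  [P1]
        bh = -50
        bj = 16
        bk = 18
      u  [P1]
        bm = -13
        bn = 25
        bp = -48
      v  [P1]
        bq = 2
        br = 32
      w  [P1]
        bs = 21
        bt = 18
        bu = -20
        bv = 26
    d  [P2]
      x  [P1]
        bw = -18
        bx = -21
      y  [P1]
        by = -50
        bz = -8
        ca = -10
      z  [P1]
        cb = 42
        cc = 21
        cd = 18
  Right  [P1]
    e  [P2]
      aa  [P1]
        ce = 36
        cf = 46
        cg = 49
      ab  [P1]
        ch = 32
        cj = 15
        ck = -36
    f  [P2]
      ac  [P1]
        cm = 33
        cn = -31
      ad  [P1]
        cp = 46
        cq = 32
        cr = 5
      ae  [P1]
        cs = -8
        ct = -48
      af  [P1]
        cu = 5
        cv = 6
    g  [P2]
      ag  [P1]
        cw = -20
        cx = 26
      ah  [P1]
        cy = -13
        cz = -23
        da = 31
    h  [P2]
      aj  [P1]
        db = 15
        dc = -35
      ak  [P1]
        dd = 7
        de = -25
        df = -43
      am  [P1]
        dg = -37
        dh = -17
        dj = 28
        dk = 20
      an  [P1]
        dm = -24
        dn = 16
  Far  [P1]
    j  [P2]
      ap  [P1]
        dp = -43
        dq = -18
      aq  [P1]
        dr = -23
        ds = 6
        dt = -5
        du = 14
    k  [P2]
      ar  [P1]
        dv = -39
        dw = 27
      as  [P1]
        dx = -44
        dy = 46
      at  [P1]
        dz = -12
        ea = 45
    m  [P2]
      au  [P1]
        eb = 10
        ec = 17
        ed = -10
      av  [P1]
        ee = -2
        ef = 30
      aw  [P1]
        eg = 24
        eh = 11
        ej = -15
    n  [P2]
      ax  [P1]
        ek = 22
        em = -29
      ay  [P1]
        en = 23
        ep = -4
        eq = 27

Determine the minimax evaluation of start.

p (P1): max(1, -27) = 1
q (P1): max(-5, -2) = -2
a (P2): min(1, -2) = -2
r (P1): max(8, 36) = 36
s (P1): max(-27, -46) = -27
b (P2): min(36, -27) = -27
Left (P1): max(-2, -27) = -2
t (P1): max(-50, 16, 18) = 18
u (P1): max(-13, 25, -48) = 25
v (P1): max(2, 32) = 32
w (P1): max(21, 18, -20, 26) = 26
c (P2): min(18, 25, 32, 26) = 18
x (P1): max(-18, -21) = -18
y (P1): max(-50, -8, -10) = -8
z (P1): max(42, 21, 18) = 42
d (P2): min(-18, -8, 42) = -18
Mid (P1): max(18, -18) = 18
aa (P1): max(36, 46, 49) = 49
ab (P1): max(32, 15, -36) = 32
e (P2): min(49, 32) = 32
ac (P1): max(33, -31) = 33
ad (P1): max(46, 32, 5) = 46
ae (P1): max(-8, -48) = -8
af (P1): max(5, 6) = 6
f (P2): min(33, 46, -8, 6) = -8
ag (P1): max(-20, 26) = 26
ah (P1): max(-13, -23, 31) = 31
g (P2): min(26, 31) = 26
aj (P1): max(15, -35) = 15
ak (P1): max(7, -25, -43) = 7
am (P1): max(-37, -17, 28, 20) = 28
an (P1): max(-24, 16) = 16
h (P2): min(15, 7, 28, 16) = 7
Right (P1): max(32, -8, 26, 7) = 32
ap (P1): max(-43, -18) = -18
aq (P1): max(-23, 6, -5, 14) = 14
j (P2): min(-18, 14) = -18
ar (P1): max(-39, 27) = 27
as (P1): max(-44, 46) = 46
at (P1): max(-12, 45) = 45
k (P2): min(27, 46, 45) = 27
au (P1): max(10, 17, -10) = 17
av (P1): max(-2, 30) = 30
aw (P1): max(24, 11, -15) = 24
m (P2): min(17, 30, 24) = 17
ax (P1): max(22, -29) = 22
ay (P1): max(23, -4, 27) = 27
n (P2): min(22, 27) = 22
Far (P1): max(-18, 27, 17, 22) = 27
start (P2): min(-2, 18, 32, 27) = -2

-2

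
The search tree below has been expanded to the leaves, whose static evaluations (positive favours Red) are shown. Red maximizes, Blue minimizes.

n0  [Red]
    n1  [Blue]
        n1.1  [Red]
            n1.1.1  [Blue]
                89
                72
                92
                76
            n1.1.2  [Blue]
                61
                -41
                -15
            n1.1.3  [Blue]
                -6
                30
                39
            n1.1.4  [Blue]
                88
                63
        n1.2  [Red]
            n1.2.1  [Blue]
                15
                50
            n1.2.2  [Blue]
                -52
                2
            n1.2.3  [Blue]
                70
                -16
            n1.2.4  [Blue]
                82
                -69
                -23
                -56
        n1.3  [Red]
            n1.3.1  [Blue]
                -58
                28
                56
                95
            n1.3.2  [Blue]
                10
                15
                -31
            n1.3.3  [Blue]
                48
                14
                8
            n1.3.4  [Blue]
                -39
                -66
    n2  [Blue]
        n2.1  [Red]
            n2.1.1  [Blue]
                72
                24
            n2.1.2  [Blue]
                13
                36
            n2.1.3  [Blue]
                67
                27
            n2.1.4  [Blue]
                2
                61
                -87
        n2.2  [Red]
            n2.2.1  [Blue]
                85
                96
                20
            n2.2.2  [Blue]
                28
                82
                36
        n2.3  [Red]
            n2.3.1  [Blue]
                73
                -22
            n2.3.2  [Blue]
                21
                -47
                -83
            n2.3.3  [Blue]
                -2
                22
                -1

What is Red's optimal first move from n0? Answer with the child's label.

n1

n1.1.1 (Blue): min(89, 72, 92, 76) = 72
n1.1.2 (Blue): min(61, -41, -15) = -41
n1.1.3 (Blue): min(-6, 30, 39) = -6
n1.1.4 (Blue): min(88, 63) = 63
n1.1 (Red): max(72, -41, -6, 63) = 72
n1.2.1 (Blue): min(15, 50) = 15
n1.2.2 (Blue): min(-52, 2) = -52
n1.2.3 (Blue): min(70, -16) = -16
n1.2.4 (Blue): min(82, -69, -23, -56) = -69
n1.2 (Red): max(15, -52, -16, -69) = 15
n1.3.1 (Blue): min(-58, 28, 56, 95) = -58
n1.3.2 (Blue): min(10, 15, -31) = -31
n1.3.3 (Blue): min(48, 14, 8) = 8
n1.3.4 (Blue): min(-39, -66) = -66
n1.3 (Red): max(-58, -31, 8, -66) = 8
n1 (Blue): min(72, 15, 8) = 8
n2.1.1 (Blue): min(72, 24) = 24
n2.1.2 (Blue): min(13, 36) = 13
n2.1.3 (Blue): min(67, 27) = 27
n2.1.4 (Blue): min(2, 61, -87) = -87
n2.1 (Red): max(24, 13, 27, -87) = 27
n2.2.1 (Blue): min(85, 96, 20) = 20
n2.2.2 (Blue): min(28, 82, 36) = 28
n2.2 (Red): max(20, 28) = 28
n2.3.1 (Blue): min(73, -22) = -22
n2.3.2 (Blue): min(21, -47, -83) = -83
n2.3.3 (Blue): min(-2, 22, -1) = -2
n2.3 (Red): max(-22, -83, -2) = -2
n2 (Blue): min(27, 28, -2) = -2
n0 (Red): max(8, -2) = 8
Red at n0 wants the highest of {n1=8, n2=-2}, so chooses n1.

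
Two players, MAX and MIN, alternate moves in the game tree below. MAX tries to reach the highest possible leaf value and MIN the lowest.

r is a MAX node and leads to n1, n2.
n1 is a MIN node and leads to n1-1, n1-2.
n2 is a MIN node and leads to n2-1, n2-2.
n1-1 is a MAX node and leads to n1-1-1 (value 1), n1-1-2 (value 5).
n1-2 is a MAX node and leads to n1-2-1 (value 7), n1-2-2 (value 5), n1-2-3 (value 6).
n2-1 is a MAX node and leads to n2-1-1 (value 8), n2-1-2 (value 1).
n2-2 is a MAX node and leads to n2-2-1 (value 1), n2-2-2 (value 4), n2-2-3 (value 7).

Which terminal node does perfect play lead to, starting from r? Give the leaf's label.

n2-2-3

n1-1 (MAX): max(1, 5) = 5
n1-2 (MAX): max(7, 5, 6) = 7
n1 (MIN): min(5, 7) = 5
n2-1 (MAX): max(8, 1) = 8
n2-2 (MAX): max(1, 4, 7) = 7
n2 (MIN): min(8, 7) = 7
r (MAX): max(5, 7) = 7
At r, MAX picks n2 (highest: 7).
At n2, MIN picks n2-2 (lowest: 7).
At n2-2, MAX picks n2-2-3 (highest: 7).
Terminal value 7.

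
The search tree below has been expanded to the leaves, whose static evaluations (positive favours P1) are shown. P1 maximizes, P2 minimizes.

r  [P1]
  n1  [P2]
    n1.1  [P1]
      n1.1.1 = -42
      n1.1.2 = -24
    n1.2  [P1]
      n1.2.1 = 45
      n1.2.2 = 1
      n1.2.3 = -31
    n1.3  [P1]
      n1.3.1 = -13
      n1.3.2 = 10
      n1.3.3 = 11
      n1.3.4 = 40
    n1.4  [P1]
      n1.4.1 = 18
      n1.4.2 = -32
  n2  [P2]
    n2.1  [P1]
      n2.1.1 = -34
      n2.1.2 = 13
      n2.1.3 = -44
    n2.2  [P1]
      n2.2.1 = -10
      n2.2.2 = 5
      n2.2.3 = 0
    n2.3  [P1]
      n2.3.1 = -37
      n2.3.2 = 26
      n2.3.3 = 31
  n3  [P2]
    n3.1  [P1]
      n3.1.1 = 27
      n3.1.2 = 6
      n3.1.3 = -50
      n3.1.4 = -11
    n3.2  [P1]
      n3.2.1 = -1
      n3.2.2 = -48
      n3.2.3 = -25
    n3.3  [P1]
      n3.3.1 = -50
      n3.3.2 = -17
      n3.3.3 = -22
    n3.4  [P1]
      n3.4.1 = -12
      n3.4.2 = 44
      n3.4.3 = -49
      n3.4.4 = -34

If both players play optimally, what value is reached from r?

5

n1.1 (P1): max(-42, -24) = -24
n1.2 (P1): max(45, 1, -31) = 45
n1.3 (P1): max(-13, 10, 11, 40) = 40
n1.4 (P1): max(18, -32) = 18
n1 (P2): min(-24, 45, 40, 18) = -24
n2.1 (P1): max(-34, 13, -44) = 13
n2.2 (P1): max(-10, 5, 0) = 5
n2.3 (P1): max(-37, 26, 31) = 31
n2 (P2): min(13, 5, 31) = 5
n3.1 (P1): max(27, 6, -50, -11) = 27
n3.2 (P1): max(-1, -48, -25) = -1
n3.3 (P1): max(-50, -17, -22) = -17
n3.4 (P1): max(-12, 44, -49, -34) = 44
n3 (P2): min(27, -1, -17, 44) = -17
r (P1): max(-24, 5, -17) = 5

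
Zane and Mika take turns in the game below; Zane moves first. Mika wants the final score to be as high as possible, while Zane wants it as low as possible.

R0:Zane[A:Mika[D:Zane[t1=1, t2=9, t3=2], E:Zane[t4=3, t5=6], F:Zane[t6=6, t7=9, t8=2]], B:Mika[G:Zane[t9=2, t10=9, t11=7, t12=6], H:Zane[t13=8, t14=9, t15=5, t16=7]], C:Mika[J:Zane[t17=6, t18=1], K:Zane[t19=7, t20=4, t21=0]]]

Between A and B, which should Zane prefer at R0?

A

D (Zane): min(1, 9, 2) = 1
E (Zane): min(3, 6) = 3
F (Zane): min(6, 9, 2) = 2
A (Mika): max(1, 3, 2) = 3
G (Zane): min(2, 9, 7, 6) = 2
H (Zane): min(8, 9, 5, 7) = 5
B (Mika): max(2, 5) = 5
Zane prefers the lower value; A=3, B=5. A is better since 3 < 5.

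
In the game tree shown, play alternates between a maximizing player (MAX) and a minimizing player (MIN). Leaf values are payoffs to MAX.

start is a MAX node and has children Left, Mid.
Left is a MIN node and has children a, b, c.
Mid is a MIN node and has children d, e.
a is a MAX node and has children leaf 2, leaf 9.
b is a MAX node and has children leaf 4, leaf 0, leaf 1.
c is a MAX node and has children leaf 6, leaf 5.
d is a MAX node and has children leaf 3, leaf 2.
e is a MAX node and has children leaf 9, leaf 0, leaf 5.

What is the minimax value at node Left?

4

a (MAX): max(2, 9) = 9
b (MAX): max(4, 0, 1) = 4
c (MAX): max(6, 5) = 6
Left (MIN): min(9, 4, 6) = 4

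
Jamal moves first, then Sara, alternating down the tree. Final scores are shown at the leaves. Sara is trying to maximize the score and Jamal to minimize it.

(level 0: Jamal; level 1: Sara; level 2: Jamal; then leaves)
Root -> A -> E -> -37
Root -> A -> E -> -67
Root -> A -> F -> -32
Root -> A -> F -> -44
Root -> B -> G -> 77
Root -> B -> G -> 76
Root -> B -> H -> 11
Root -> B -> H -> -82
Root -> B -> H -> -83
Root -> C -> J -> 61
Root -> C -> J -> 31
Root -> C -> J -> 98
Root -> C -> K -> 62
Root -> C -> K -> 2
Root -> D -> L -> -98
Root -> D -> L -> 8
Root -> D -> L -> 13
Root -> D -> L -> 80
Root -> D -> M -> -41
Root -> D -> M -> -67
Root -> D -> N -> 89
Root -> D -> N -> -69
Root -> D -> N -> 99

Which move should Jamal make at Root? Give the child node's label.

E (Jamal): min(-37, -67) = -67
F (Jamal): min(-32, -44) = -44
A (Sara): max(-67, -44) = -44
G (Jamal): min(77, 76) = 76
H (Jamal): min(11, -82, -83) = -83
B (Sara): max(76, -83) = 76
J (Jamal): min(61, 31, 98) = 31
K (Jamal): min(62, 2) = 2
C (Sara): max(31, 2) = 31
L (Jamal): min(-98, 8, 13, 80) = -98
M (Jamal): min(-41, -67) = -67
N (Jamal): min(89, -69, 99) = -69
D (Sara): max(-98, -67, -69) = -67
Root (Jamal): min(-44, 76, 31, -67) = -67
Jamal at Root wants the lowest of {A=-44, B=76, C=31, D=-67}, so chooses D.

D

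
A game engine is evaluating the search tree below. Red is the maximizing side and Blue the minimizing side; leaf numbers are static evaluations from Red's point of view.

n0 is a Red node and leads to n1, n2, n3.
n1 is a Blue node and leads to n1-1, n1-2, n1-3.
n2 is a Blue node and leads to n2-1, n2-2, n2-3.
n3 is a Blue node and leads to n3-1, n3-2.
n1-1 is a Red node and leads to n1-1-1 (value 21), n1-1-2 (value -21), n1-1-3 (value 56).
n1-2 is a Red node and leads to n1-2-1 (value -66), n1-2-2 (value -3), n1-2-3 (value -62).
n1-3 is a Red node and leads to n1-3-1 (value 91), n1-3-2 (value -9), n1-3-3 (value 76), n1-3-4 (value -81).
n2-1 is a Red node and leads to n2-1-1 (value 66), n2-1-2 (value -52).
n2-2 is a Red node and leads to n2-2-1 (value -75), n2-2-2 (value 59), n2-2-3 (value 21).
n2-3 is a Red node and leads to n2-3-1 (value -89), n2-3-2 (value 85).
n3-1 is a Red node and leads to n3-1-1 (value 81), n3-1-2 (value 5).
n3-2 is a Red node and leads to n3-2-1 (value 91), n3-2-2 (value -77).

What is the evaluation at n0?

81

n1-1 (Red): max(21, -21, 56) = 56
n1-2 (Red): max(-66, -3, -62) = -3
n1-3 (Red): max(91, -9, 76, -81) = 91
n1 (Blue): min(56, -3, 91) = -3
n2-1 (Red): max(66, -52) = 66
n2-2 (Red): max(-75, 59, 21) = 59
n2-3 (Red): max(-89, 85) = 85
n2 (Blue): min(66, 59, 85) = 59
n3-1 (Red): max(81, 5) = 81
n3-2 (Red): max(91, -77) = 91
n3 (Blue): min(81, 91) = 81
n0 (Red): max(-3, 59, 81) = 81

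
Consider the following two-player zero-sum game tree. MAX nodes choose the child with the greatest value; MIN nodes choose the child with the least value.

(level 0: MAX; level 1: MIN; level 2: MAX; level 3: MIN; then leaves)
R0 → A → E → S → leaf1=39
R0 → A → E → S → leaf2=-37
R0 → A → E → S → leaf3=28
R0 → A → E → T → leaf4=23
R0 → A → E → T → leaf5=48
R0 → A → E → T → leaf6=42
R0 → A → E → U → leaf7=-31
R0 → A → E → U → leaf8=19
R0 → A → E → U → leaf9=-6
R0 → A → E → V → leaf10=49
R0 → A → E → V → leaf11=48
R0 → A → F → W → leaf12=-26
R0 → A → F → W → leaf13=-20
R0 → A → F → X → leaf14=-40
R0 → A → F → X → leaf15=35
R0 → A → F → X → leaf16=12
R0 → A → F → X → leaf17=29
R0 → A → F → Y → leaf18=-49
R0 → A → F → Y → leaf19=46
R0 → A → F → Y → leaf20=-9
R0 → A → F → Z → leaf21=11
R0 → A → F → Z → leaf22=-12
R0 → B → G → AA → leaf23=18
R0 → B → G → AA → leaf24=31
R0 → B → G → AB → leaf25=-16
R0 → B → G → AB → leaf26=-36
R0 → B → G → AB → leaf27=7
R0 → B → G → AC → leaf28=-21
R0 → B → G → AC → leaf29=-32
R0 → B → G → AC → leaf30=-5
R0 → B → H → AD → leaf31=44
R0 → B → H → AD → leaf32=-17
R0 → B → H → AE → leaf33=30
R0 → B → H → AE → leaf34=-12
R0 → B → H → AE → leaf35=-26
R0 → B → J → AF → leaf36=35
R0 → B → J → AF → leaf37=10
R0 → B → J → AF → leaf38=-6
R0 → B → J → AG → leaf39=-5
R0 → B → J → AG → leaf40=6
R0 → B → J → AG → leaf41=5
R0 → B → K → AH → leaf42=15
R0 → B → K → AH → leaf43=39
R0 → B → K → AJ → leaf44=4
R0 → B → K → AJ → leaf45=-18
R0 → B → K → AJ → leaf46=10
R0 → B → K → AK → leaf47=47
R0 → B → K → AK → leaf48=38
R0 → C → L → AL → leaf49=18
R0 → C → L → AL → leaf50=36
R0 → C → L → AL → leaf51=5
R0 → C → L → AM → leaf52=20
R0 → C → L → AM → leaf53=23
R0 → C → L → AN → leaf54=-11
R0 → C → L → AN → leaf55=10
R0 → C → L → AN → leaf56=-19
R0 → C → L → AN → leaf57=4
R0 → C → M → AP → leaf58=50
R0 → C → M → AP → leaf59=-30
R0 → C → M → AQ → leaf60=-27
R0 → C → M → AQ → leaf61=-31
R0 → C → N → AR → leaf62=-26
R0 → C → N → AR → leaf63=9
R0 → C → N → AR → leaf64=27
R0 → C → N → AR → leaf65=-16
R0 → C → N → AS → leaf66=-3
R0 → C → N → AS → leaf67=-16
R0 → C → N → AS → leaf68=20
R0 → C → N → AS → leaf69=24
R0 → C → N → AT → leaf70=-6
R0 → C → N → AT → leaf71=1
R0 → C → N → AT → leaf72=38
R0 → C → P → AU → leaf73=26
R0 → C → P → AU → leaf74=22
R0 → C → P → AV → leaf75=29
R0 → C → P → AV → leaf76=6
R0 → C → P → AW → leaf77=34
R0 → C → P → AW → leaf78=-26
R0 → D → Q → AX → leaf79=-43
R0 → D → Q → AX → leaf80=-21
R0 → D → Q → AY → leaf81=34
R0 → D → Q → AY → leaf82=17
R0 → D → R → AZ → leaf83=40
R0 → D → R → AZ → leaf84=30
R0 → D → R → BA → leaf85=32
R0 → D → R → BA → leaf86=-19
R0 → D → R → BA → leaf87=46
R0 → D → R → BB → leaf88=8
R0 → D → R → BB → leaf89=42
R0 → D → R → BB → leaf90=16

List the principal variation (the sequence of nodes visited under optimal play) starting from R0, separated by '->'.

S (MIN): min(39, -37, 28) = -37
T (MIN): min(23, 48, 42) = 23
U (MIN): min(-31, 19, -6) = -31
V (MIN): min(49, 48) = 48
E (MAX): max(-37, 23, -31, 48) = 48
W (MIN): min(-26, -20) = -26
X (MIN): min(-40, 35, 12, 29) = -40
Y (MIN): min(-49, 46, -9) = -49
Z (MIN): min(11, -12) = -12
F (MAX): max(-26, -40, -49, -12) = -12
A (MIN): min(48, -12) = -12
AA (MIN): min(18, 31) = 18
AB (MIN): min(-16, -36, 7) = -36
AC (MIN): min(-21, -32, -5) = -32
G (MAX): max(18, -36, -32) = 18
AD (MIN): min(44, -17) = -17
AE (MIN): min(30, -12, -26) = -26
H (MAX): max(-17, -26) = -17
AF (MIN): min(35, 10, -6) = -6
AG (MIN): min(-5, 6, 5) = -5
J (MAX): max(-6, -5) = -5
AH (MIN): min(15, 39) = 15
AJ (MIN): min(4, -18, 10) = -18
AK (MIN): min(47, 38) = 38
K (MAX): max(15, -18, 38) = 38
B (MIN): min(18, -17, -5, 38) = -17
AL (MIN): min(18, 36, 5) = 5
AM (MIN): min(20, 23) = 20
AN (MIN): min(-11, 10, -19, 4) = -19
L (MAX): max(5, 20, -19) = 20
AP (MIN): min(50, -30) = -30
AQ (MIN): min(-27, -31) = -31
M (MAX): max(-30, -31) = -30
AR (MIN): min(-26, 9, 27, -16) = -26
AS (MIN): min(-3, -16, 20, 24) = -16
AT (MIN): min(-6, 1, 38) = -6
N (MAX): max(-26, -16, -6) = -6
AU (MIN): min(26, 22) = 22
AV (MIN): min(29, 6) = 6
AW (MIN): min(34, -26) = -26
P (MAX): max(22, 6, -26) = 22
C (MIN): min(20, -30, -6, 22) = -30
AX (MIN): min(-43, -21) = -43
AY (MIN): min(34, 17) = 17
Q (MAX): max(-43, 17) = 17
AZ (MIN): min(40, 30) = 30
BA (MIN): min(32, -19, 46) = -19
BB (MIN): min(8, 42, 16) = 8
R (MAX): max(30, -19, 8) = 30
D (MIN): min(17, 30) = 17
R0 (MAX): max(-12, -17, -30, 17) = 17
At R0, MAX picks D (highest: 17).
At D, MIN picks Q (lowest: 17).
At Q, MAX picks AY (highest: 17).
At AY, MIN picks leaf82 (lowest: 17).
Terminal value 17.

R0 -> D -> Q -> AY -> leaf82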